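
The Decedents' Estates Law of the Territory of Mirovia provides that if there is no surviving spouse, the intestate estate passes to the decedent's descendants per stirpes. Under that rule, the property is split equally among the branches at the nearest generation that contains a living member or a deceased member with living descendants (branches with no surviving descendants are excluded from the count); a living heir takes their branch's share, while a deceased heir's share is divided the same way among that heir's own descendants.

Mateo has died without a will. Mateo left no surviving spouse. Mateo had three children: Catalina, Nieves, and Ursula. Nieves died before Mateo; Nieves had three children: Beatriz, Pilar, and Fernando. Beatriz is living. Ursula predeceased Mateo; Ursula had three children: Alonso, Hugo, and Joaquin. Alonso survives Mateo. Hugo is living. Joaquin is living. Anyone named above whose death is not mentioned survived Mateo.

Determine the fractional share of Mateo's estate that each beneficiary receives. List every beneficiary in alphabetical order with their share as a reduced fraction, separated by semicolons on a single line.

Alonso 1/9; Beatriz 1/9; Catalina 1/3; Fernando 1/9; Hugo 1/9; Joaquin 1/9; Pilar 1/9

There is no surviving spouse, so the entire estate passes to Mateo's descendants per stirpes.
The estate is divided into 3 equal shares of 1/3 among Catalina, Nieves, Ursula.
Catalina is living and takes 1/3.
Nieves predeceased; the 1/3 allotted to Nieves's branch passes to Nieves's issue by representation.
The 1/3 is divided into 3 equal shares of 1/9 among Beatriz, Pilar, Fernando.
Beatriz is living and takes 1/9.
Pilar is living and takes 1/9.
Fernando is living and takes 1/9.
Ursula predeceased; the 1/3 allotted to Ursula's branch passes to Ursula's issue by representation.
The 1/3 is divided into 3 equal shares of 1/9 among Alonso, Hugo, Joaquin.
Alonso is living and takes 1/9.
Hugo is living and takes 1/9.
Joaquin is living and takes 1/9.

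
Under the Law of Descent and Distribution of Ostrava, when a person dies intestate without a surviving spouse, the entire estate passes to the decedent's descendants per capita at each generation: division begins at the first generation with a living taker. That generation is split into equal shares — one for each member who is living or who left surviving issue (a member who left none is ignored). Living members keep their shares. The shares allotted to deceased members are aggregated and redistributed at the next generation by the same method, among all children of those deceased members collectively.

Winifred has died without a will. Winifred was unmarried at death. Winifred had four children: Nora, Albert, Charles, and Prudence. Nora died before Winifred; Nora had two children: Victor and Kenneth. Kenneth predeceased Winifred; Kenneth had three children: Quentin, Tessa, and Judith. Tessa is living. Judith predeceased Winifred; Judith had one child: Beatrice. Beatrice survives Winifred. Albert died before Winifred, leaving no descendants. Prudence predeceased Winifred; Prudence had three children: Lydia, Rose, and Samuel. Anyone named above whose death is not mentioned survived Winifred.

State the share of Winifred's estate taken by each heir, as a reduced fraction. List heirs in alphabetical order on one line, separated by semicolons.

There is no surviving spouse, so the entire estate passes to Winifred's descendants per capita at each generation.
At generation 1 (Nora, Charles, Prudence) there are 3 shares of (1)/3 = 1/3 each.
Living: Charles — each takes 1/3.
Deceased: Nora and Prudence. Their combined 2/3 is pooled and carried to generation 2.
At generation 2 (Victor, Kenneth, Lydia, Rose, Samuel) there are 5 shares of (2/3)/5 = 2/15 each.
Living: Victor, Lydia, Rose, and Samuel — each takes 2/15.
Deceased: Kenneth. That 2/15 share is carried to generation 3.
At generation 3 (Quentin, Tessa, Judith) there are 3 shares of (2/15)/3 = 2/45 each.
Living: Quentin and Tessa — each takes 2/45.
Deceased: Judith. That 2/45 share is carried to generation 4.
At generation 4 (Beatrice) there are 1 shares of (2/45)/1 = 2/45 each.
Living: Beatrice — each takes 2/45.

Beatrice 2/45; Charles 1/3; Lydia 2/15; Quentin 2/45; Rose 2/15; Samuel 2/15; Tessa 2/45; Victor 2/15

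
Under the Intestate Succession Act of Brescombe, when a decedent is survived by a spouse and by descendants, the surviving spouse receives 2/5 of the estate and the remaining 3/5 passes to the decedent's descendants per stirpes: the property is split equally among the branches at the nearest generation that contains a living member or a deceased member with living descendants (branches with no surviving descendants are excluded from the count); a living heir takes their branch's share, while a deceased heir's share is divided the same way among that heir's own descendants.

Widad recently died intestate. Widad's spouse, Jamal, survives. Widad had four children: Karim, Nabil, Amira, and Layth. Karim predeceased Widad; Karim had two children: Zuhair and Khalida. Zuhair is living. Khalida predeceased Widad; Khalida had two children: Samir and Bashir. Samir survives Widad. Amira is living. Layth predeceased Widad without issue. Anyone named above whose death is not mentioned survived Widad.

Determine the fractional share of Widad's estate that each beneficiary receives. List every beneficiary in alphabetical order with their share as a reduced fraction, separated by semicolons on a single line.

Jamal, as surviving spouse, takes 2/5.
The remaining 3/5 passes to Widad's descendants per stirpes.
Layth left no surviving issue, so that branch lapses and is disregarded.
The 3/5 is divided into 3 equal shares of 1/5 among Karim, Nabil, Amira.
Karim predeceased; the 1/5 allotted to Karim's branch passes to Karim's issue by representation.
The 1/5 is divided into 2 equal shares of 1/10 among Zuhair, Khalida.
Zuhair is living and takes 1/10.
Khalida predeceased; the 1/10 allotted to Khalida's branch passes to Khalida's issue by representation.
The 1/10 is divided into 2 equal shares of 1/20 among Samir, Bashir.
Samir is living and takes 1/20.
Bashir is living and takes 1/20.
Nabil is living and takes 1/5.
Amira is living and takes 1/5.

Amira 1/5; Bashir 1/20; Jamal 2/5; Nabil 1/5; Samir 1/20; Zuhair 1/10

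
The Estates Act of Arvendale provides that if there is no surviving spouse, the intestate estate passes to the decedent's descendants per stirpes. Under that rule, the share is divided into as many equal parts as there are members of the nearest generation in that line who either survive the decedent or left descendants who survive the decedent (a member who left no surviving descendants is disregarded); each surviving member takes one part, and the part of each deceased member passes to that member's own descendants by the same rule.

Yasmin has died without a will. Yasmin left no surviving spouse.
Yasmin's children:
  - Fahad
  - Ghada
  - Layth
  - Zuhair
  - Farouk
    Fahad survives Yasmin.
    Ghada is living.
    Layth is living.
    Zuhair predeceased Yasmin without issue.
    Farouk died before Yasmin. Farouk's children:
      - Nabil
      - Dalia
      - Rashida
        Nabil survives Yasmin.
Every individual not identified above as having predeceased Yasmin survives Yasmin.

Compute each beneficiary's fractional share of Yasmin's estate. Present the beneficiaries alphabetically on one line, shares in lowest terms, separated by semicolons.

Dalia 1/12; Fahad 1/4; Ghada 1/4; Layth 1/4; Nabil 1/12; Rashida 1/12

There is no surviving spouse, so the entire estate passes to Yasmin's descendants per stirpes.
Zuhair left no surviving issue, so that branch lapses and is disregarded.
The estate is divided into 4 equal shares of 1/4 among Fahad, Ghada, Layth, Farouk.
Fahad is living and takes 1/4.
Ghada is living and takes 1/4.
Layth is living and takes 1/4.
Farouk predeceased; the 1/4 allotted to Farouk's branch passes to Farouk's issue by representation.
The 1/4 is divided into 3 equal shares of 1/12 among Nabil, Dalia, Rashida.
Nabil is living and takes 1/12.
Dalia is living and takes 1/12.
Rashida is living and takes 1/12.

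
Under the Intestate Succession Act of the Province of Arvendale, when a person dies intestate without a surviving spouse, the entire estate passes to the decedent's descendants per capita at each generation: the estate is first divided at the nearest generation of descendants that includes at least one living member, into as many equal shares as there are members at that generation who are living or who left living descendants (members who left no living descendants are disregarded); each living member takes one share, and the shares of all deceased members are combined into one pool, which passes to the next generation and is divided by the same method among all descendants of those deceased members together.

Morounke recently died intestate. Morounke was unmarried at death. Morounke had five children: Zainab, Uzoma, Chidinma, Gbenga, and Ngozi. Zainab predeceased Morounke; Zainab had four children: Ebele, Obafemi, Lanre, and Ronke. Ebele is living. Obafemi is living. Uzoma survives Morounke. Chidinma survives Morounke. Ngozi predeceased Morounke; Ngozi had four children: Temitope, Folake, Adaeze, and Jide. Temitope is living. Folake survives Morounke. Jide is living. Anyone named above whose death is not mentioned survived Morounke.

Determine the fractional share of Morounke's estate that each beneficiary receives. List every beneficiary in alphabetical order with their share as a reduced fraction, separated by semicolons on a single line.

Adaeze 1/20; Chidinma 1/5; Ebele 1/20; Folake 1/20; Gbenga 1/5; Jide 1/20; Lanre 1/20; Obafemi 1/20; Ronke 1/20; Temitope 1/20; Uzoma 1/5

There is no surviving spouse, so the entire estate passes to Morounke's descendants per capita at each generation.
At generation 1 (Zainab, Uzoma, Chidinma, Gbenga, Ngozi) there are 5 shares of (1)/5 = 1/5 each.
Living: Uzoma, Chidinma, and Gbenga — each takes 1/5.
Deceased: Zainab and Ngozi. Their combined 2/5 is pooled and carried to generation 2.
At generation 2 (Ebele, Obafemi, Lanre, Ronke, Temitope, Folake, Adaeze, Jide) there are 8 shares of (2/5)/8 = 1/20 each.
Living: Ebele, Obafemi, Lanre, Ronke, Temitope, Folake, Adaeze, and Jide — each takes 1/20.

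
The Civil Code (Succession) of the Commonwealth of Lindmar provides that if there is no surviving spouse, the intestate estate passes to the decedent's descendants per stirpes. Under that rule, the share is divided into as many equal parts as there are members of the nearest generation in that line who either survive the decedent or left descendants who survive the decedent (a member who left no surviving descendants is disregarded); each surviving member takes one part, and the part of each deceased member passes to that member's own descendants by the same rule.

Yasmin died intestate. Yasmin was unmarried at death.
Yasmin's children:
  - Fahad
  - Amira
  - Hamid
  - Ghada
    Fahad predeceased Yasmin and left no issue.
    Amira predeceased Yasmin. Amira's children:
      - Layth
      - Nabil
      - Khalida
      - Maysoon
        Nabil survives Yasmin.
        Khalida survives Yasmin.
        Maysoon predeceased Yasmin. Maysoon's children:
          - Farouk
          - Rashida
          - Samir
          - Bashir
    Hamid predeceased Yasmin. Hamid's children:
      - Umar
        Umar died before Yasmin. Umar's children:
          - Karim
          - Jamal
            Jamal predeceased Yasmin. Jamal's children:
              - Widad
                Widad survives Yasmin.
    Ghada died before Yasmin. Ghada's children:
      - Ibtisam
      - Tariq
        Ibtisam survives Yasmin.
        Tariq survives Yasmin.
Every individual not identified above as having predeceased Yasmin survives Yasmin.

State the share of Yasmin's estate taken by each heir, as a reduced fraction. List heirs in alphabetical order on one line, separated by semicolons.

There is no surviving spouse, so the entire estate passes to Yasmin's descendants per stirpes.
Fahad left no surviving issue, so that branch lapses and is disregarded.
The estate is divided into 3 equal shares of 1/3 among Amira, Hamid, Ghada.
Amira predeceased; the 1/3 allotted to Amira's branch passes to Amira's issue by representation.
The 1/3 is divided into 4 equal shares of 1/12 among Layth, Nabil, Khalida, Maysoon.
Layth is living and takes 1/12.
Nabil is living and takes 1/12.
Khalida is living and takes 1/12.
Maysoon predeceased; the 1/12 allotted to Maysoon's branch passes to Maysoon's issue by representation.
The 1/12 is divided into 4 equal shares of 1/48 among Farouk, Rashida, Samir, Bashir.
Farouk is living and takes 1/48.
Rashida is living and takes 1/48.
Samir is living and takes 1/48.
Bashir is living and takes 1/48.
Hamid predeceased; the 1/3 allotted to Hamid's branch passes to Hamid's issue by representation.
Umar's line is the sole branch at this level, so the full 1/3 passes to Umar's issue by representation.
The 1/3 is divided into 2 equal shares of 1/6 among Karim, Jamal.
Karim is living and takes 1/6.
Jamal predeceased; the 1/6 allotted to Jamal's branch passes to Jamal's issue by representation.
Widad is the sole taker at this level and receives the full 1/6.
Ghada predeceased; the 1/3 allotted to Ghada's branch passes to Ghada's issue by representation.
The 1/3 is divided into 2 equal shares of 1/6 among Ibtisam, Tariq.
Ibtisam is living and takes 1/6.
Tariq is living and takes 1/6.

Bashir 1/48; Farouk 1/48; Ibtisam 1/6; Karim 1/6; Khalida 1/12; Layth 1/12; Nabil 1/12; Rashida 1/48; Samir 1/48; Tariq 1/6; Widad 1/6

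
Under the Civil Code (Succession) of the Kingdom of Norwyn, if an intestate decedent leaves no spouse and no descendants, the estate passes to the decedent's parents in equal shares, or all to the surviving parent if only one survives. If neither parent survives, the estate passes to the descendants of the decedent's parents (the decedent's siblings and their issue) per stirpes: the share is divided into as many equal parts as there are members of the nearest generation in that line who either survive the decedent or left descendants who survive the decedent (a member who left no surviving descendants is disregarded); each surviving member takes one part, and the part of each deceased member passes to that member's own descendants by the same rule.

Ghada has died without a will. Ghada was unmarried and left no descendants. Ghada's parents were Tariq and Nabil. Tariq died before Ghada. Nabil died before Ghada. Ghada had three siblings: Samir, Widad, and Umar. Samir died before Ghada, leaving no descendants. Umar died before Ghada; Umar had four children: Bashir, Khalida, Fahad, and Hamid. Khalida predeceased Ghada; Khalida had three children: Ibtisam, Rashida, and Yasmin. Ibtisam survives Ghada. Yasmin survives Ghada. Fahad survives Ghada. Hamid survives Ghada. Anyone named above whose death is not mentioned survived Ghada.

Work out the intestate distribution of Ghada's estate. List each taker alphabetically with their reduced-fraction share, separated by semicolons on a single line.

Neither parent survives and there are no descendants, so the estate passes to Ghada's siblings and their issue per stirpes.
Samir left no surviving issue, so that branch lapses and is disregarded.
The estate is divided into 2 equal shares of 1/2 among Widad, Umar.
Widad is living and takes 1/2.
Umar predeceased; the 1/2 allotted to Umar's branch passes to Umar's issue by representation.
The 1/2 is divided into 4 equal shares of 1/8 among Bashir, Khalida, Fahad, Hamid.
Bashir is living and takes 1/8.
Khalida predeceased; the 1/8 allotted to Khalida's branch passes to Khalida's issue by representation.
The 1/8 is divided into 3 equal shares of 1/24 among Ibtisam, Rashida, Yasmin.
Ibtisam is living and takes 1/24.
Rashida is living and takes 1/24.
Yasmin is living and takes 1/24.
Fahad is living and takes 1/8.
Hamid is living and takes 1/8.

Bashir 1/8; Fahad 1/8; Hamid 1/8; Ibtisam 1/24; Rashida 1/24; Widad 1/2; Yasmin 1/24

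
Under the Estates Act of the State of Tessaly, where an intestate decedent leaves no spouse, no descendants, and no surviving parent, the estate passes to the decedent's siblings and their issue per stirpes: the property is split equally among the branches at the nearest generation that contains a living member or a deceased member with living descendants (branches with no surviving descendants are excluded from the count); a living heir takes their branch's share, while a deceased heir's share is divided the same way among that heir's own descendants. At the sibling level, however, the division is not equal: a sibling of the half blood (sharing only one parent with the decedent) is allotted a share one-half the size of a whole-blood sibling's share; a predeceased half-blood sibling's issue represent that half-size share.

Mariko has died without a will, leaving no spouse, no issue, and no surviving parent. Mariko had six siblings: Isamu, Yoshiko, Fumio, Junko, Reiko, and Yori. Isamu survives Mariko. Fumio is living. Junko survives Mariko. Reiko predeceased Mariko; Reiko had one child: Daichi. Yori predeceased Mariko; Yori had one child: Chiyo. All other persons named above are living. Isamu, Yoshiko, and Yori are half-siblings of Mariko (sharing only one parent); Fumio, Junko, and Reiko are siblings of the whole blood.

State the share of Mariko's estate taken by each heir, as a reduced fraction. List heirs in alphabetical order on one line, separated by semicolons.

Chiyo 1/9; Daichi 2/9; Fumio 2/9; Isamu 1/9; Junko 2/9; Yoshiko 1/9

No spouse, descendants, or parent survives, so the estate passes to Mariko's siblings per stirpes.
Half-blood siblings count for one-half the weight of whole-blood siblings at the initial division.
Dividing 1 in proportion to weights (total weight 9/2): Isamu (weight 1/2) → 1/9; Yoshiko (weight 1/2) → 1/9; Fumio (weight 1) → 2/9; Junko (weight 1) → 2/9; Reiko (weight 1) → 2/9; Yori (weight 1/2) → 1/9.
Isamu is living and takes 1/9.
Yoshiko is living and takes 1/9.
Fumio is living and takes 2/9.
Junko is living and takes 2/9.
Reiko predeceased; the 2/9 allotted to Reiko's branch passes to Reiko's issue by representation.
Daichi is the sole taker at this level and receives the full 2/9.
Yori predeceased; the 1/9 allotted to Yori's branch passes to Yori's issue by representation.
Chiyo is the sole taker at this level and receives the full 1/9.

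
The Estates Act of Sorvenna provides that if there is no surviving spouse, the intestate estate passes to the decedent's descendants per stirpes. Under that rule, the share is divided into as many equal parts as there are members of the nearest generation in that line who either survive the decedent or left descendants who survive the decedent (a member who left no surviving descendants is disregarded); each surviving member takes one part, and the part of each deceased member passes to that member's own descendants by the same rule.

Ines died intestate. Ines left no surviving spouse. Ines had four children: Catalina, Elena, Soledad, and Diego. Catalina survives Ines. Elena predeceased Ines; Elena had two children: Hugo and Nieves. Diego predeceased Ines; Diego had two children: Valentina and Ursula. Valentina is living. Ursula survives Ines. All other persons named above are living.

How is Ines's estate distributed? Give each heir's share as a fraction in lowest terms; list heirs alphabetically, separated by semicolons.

Catalina 1/4; Hugo 1/8; Nieves 1/8; Soledad 1/4; Ursula 1/8; Valentina 1/8

There is no surviving spouse, so the entire estate passes to Ines's descendants per stirpes.
The estate is divided into 4 equal shares of 1/4 among Catalina, Elena, Soledad, Diego.
Catalina is living and takes 1/4.
Elena predeceased; the 1/4 allotted to Elena's branch passes to Elena's issue by representation.
The 1/4 is divided into 2 equal shares of 1/8 among Hugo, Nieves.
Hugo is living and takes 1/8.
Nieves is living and takes 1/8.
Soledad is living and takes 1/4.
Diego predeceased; the 1/4 allotted to Diego's branch passes to Diego's issue by representation.
The 1/4 is divided into 2 equal shares of 1/8 among Valentina, Ursula.
Valentina is living and takes 1/8.
Ursula is living and takes 1/8.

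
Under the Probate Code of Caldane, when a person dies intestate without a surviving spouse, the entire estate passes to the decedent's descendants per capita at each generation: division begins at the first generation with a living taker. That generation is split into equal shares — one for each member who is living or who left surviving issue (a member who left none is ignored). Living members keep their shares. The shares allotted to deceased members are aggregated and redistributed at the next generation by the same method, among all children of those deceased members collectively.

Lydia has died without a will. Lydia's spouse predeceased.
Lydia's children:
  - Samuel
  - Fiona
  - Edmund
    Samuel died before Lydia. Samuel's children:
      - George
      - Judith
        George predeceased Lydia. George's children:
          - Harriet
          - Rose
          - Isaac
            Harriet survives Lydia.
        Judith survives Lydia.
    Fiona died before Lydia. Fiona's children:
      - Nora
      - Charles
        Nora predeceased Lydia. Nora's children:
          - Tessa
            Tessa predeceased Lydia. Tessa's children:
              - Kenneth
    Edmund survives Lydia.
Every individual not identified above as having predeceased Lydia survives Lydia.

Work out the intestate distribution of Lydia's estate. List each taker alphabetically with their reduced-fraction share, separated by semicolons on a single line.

There is no surviving spouse, so the entire estate passes to Lydia's descendants per capita at each generation.
At generation 1 (Samuel, Fiona, Edmund) there are 3 shares of (1)/3 = 1/3 each.
Living: Edmund — each takes 1/3.
Deceased: Samuel and Fiona. Their combined 2/3 is pooled and carried to generation 2.
At generation 2 (George, Judith, Nora, Charles) there are 4 shares of (2/3)/4 = 1/6 each.
Living: Judith and Charles — each takes 1/6.
Deceased: George and Nora. Their combined 1/3 is pooled and carried to generation 3.
At generation 3 (Harriet, Rose, Isaac, Tessa) there are 4 shares of (1/3)/4 = 1/12 each.
Living: Harriet, Rose, and Isaac — each takes 1/12.
Deceased: Tessa. That 1/12 share is carried to generation 4.
At generation 4 (Kenneth) there are 1 shares of (1/12)/1 = 1/12 each.
Living: Kenneth — each takes 1/12.

Charles 1/6; Edmund 1/3; Harriet 1/12; Isaac 1/12; Judith 1/6; Kenneth 1/12; Rose 1/12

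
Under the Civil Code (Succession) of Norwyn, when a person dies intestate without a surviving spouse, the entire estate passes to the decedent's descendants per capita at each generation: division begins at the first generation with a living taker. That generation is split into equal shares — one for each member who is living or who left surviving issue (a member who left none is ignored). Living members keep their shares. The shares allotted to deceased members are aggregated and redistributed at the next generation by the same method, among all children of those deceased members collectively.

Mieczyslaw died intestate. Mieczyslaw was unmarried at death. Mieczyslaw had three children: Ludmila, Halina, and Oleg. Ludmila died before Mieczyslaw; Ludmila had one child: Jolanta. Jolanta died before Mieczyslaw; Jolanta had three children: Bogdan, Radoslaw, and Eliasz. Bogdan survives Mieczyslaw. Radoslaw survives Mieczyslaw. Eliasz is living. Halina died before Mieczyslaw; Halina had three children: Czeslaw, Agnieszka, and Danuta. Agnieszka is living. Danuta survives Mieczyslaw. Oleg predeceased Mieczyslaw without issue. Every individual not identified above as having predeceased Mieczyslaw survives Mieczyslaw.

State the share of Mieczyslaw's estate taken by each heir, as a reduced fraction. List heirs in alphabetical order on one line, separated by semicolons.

Agnieszka 1/4; Bogdan 1/12; Czeslaw 1/4; Danuta 1/4; Eliasz 1/12; Radoslaw 1/12

There is no surviving spouse, so the entire estate passes to Mieczyslaw's descendants per capita at each generation.
No one at generation 1 (Ludmila, Halina) is living; moving to the next generation.
At generation 2 (Jolanta, Czeslaw, Agnieszka, Danuta) there are 4 shares of (1)/4 = 1/4 each.
Living: Czeslaw, Agnieszka, and Danuta — each takes 1/4.
Deceased: Jolanta. That 1/4 share is carried to generation 3.
At generation 3 (Bogdan, Radoslaw, Eliasz) there are 3 shares of (1/4)/3 = 1/12 each.
Living: Bogdan, Radoslaw, and Eliasz — each takes 1/12.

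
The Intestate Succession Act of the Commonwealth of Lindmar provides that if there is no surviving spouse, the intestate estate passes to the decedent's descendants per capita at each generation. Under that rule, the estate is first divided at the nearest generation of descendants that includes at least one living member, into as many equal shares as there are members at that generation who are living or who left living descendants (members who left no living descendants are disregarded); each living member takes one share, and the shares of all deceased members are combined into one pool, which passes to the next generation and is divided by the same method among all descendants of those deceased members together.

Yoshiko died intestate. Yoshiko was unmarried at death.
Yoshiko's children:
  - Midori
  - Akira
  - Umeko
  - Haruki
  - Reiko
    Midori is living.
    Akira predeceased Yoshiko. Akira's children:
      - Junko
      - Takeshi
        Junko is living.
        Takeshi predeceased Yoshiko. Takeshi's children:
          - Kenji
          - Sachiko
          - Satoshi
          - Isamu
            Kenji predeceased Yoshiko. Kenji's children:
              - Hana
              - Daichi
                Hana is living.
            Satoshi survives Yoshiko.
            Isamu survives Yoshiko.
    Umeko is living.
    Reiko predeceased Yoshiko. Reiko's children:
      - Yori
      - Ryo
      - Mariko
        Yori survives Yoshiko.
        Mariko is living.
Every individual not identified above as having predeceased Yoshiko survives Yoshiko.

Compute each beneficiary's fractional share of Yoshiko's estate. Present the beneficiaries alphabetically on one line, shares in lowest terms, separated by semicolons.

Daichi 1/100; Hana 1/100; Haruki 1/5; Isamu 1/50; Junko 2/25; Mariko 2/25; Midori 1/5; Ryo 2/25; Sachiko 1/50; Satoshi 1/50; Umeko 1/5; Yori 2/25

There is no surviving spouse, so the entire estate passes to Yoshiko's descendants per capita at each generation.
At generation 1 (Midori, Akira, Umeko, Haruki, Reiko) there are 5 shares of (1)/5 = 1/5 each.
Living: Midori, Umeko, and Haruki — each takes 1/5.
Deceased: Akira and Reiko. Their combined 2/5 is pooled and carried to generation 2.
At generation 2 (Junko, Takeshi, Yori, Ryo, Mariko) there are 5 shares of (2/5)/5 = 2/25 each.
Living: Junko, Yori, Ryo, and Mariko — each takes 2/25.
Deceased: Takeshi. That 2/25 share is carried to generation 3.
At generation 3 (Kenji, Sachiko, Satoshi, Isamu) there are 4 shares of (2/25)/4 = 1/50 each.
Living: Sachiko, Satoshi, and Isamu — each takes 1/50.
Deceased: Kenji. That 1/50 share is carried to generation 4.
At generation 4 (Hana, Daichi) there are 2 shares of (1/50)/2 = 1/100 each.
Living: Hana and Daichi — each takes 1/100.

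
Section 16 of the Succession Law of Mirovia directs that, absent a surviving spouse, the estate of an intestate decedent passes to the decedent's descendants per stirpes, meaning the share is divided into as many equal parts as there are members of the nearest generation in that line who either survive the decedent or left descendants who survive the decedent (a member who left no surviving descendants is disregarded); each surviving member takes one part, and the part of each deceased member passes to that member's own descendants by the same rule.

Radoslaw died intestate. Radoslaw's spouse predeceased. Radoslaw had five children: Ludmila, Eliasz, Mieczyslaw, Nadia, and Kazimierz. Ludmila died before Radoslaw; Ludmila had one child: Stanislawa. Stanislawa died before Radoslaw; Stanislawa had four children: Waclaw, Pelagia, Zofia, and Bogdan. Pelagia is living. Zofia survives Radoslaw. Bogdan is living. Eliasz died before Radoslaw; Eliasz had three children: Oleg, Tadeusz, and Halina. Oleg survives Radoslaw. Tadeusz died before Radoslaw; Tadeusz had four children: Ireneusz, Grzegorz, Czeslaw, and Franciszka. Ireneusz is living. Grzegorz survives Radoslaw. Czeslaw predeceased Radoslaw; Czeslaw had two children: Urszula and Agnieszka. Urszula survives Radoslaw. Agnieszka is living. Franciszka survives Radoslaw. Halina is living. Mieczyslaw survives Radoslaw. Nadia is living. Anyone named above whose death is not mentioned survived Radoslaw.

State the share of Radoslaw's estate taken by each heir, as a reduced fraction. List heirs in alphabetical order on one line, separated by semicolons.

There is no surviving spouse, so the entire estate passes to Radoslaw's descendants per stirpes.
The estate is divided into 5 equal shares of 1/5 among Ludmila, Eliasz, Mieczyslaw, Nadia, Kazimierz.
Ludmila predeceased; the 1/5 allotted to Ludmila's branch passes to Ludmila's issue by representation.
Stanislawa's line is the sole branch at this level, so the full 1/5 passes to Stanislawa's issue by representation.
The 1/5 is divided into 4 equal shares of 1/20 among Waclaw, Pelagia, Zofia, Bogdan.
Waclaw is living and takes 1/20.
Pelagia is living and takes 1/20.
Zofia is living and takes 1/20.
Bogdan is living and takes 1/20.
Eliasz predeceased; the 1/5 allotted to Eliasz's branch passes to Eliasz's issue by representation.
The 1/5 is divided into 3 equal shares of 1/15 among Oleg, Tadeusz, Halina.
Oleg is living and takes 1/15.
Tadeusz predeceased; the 1/15 allotted to Tadeusz's branch passes to Tadeusz's issue by representation.
The 1/15 is divided into 4 equal shares of 1/60 among Ireneusz, Grzegorz, Czeslaw, Franciszka.
Ireneusz is living and takes 1/60.
Grzegorz is living and takes 1/60.
Czeslaw predeceased; the 1/60 allotted to Czeslaw's branch passes to Czeslaw's issue by representation.
The 1/60 is divided into 2 equal shares of 1/120 among Urszula, Agnieszka.
Urszula is living and takes 1/120.
Agnieszka is living and takes 1/120.
Franciszka is living and takes 1/60.
Halina is living and takes 1/15.
Mieczyslaw is living and takes 1/5.
Nadia is living and takes 1/5.
Kazimierz is living and takes 1/5.

Agnieszka 1/120; Bogdan 1/20; Franciszka 1/60; Grzegorz 1/60; Halina 1/15; Ireneusz 1/60; Kazimierz 1/5; Mieczyslaw 1/5; Nadia 1/5; Oleg 1/15; Pelagia 1/20; Urszula 1/120; Waclaw 1/20; Zofia 1/20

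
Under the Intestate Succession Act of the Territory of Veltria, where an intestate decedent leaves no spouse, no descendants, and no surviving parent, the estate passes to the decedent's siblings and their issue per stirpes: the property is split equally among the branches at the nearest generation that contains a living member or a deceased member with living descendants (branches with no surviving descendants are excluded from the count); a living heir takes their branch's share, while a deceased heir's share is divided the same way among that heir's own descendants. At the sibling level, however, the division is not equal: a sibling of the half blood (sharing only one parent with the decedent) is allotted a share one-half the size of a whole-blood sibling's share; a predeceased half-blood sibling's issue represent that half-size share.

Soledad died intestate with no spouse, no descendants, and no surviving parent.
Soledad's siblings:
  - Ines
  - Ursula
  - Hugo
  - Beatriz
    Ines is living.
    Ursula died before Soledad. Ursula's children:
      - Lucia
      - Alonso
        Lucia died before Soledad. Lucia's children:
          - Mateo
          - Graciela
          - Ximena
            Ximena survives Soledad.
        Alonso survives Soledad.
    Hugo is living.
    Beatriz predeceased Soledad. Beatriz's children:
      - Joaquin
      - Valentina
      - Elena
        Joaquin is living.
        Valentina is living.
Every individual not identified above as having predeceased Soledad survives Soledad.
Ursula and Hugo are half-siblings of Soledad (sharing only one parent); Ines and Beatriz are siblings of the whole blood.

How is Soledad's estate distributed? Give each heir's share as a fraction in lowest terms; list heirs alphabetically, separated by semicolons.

No spouse, descendants, or parent survives, so the estate passes to Soledad's siblings per stirpes.
Half-blood siblings count for one-half the weight of whole-blood siblings at the initial division.
Dividing 1 in proportion to weights (total weight 3): Ines (weight 1) → 1/3; Ursula (weight 1/2) → 1/6; Hugo (weight 1/2) → 1/6; Beatriz (weight 1) → 1/3.
Ines is living and takes 1/3.
Ursula predeceased; the 1/6 allotted to Ursula's branch passes to Ursula's issue by representation.
The 1/6 is divided into 2 equal shares of 1/12 among Lucia, Alonso.
Lucia predeceased; the 1/12 allotted to Lucia's branch passes to Lucia's issue by representation.
The 1/12 is divided into 3 equal shares of 1/36 among Mateo, Graciela, Ximena.
Mateo is living and takes 1/36.
Graciela is living and takes 1/36.
Ximena is living and takes 1/36.
Alonso is living and takes 1/12.
Hugo is living and takes 1/6.
Beatriz predeceased; the 1/3 allotted to Beatriz's branch passes to Beatriz's issue by representation.
The 1/3 is divided into 3 equal shares of 1/9 among Joaquin, Valentina, Elena.
Joaquin is living and takes 1/9.
Valentina is living and takes 1/9.
Elena is living and takes 1/9.

Alonso 1/12; Elena 1/9; Graciela 1/36; Hugo 1/6; Ines 1/3; Joaquin 1/9; Mateo 1/36; Valentina 1/9; Ximena 1/36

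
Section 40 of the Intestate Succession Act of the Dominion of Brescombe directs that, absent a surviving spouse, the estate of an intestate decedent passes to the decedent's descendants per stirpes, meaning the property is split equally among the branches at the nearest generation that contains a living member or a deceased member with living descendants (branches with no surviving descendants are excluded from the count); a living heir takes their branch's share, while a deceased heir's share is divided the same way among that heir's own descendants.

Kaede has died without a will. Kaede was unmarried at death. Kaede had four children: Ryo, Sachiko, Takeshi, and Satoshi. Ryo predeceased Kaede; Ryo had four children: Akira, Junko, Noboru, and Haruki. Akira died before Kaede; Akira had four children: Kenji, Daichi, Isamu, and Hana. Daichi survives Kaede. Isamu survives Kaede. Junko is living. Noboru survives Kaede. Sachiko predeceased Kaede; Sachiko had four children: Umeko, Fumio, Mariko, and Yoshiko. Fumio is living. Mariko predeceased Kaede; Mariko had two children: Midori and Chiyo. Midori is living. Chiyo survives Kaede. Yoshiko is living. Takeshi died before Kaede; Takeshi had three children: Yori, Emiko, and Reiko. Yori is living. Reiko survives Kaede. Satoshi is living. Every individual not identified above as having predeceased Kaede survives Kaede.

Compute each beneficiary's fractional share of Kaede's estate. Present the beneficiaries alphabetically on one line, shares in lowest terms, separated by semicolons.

There is no surviving spouse, so the entire estate passes to Kaede's descendants per stirpes.
The estate is divided into 4 equal shares of 1/4 among Ryo, Sachiko, Takeshi, Satoshi.
Ryo predeceased; the 1/4 allotted to Ryo's branch passes to Ryo's issue by representation.
The 1/4 is divided into 4 equal shares of 1/16 among Akira, Junko, Noboru, Haruki.
Akira predeceased; the 1/16 allotted to Akira's branch passes to Akira's issue by representation.
The 1/16 is divided into 4 equal shares of 1/64 among Kenji, Daichi, Isamu, Hana.
Kenji is living and takes 1/64.
Daichi is living and takes 1/64.
Isamu is living and takes 1/64.
Hana is living and takes 1/64.
Junko is living and takes 1/16.
Noboru is living and takes 1/16.
Haruki is living and takes 1/16.
Sachiko predeceased; the 1/4 allotted to Sachiko's branch passes to Sachiko's issue by representation.
The 1/4 is divided into 4 equal shares of 1/16 among Umeko, Fumio, Mariko, Yoshiko.
Umeko is living and takes 1/16.
Fumio is living and takes 1/16.
Mariko predeceased; the 1/16 allotted to Mariko's branch passes to Mariko's issue by representation.
The 1/16 is divided into 2 equal shares of 1/32 among Midori, Chiyo.
Midori is living and takes 1/32.
Chiyo is living and takes 1/32.
Yoshiko is living and takes 1/16.
Takeshi predeceased; the 1/4 allotted to Takeshi's branch passes to Takeshi's issue by representation.
The 1/4 is divided into 3 equal shares of 1/12 among Yori, Emiko, Reiko.
Yori is living and takes 1/12.
Emiko is living and takes 1/12.
Reiko is living and takes 1/12.
Satoshi is living and takes 1/4.

Chiyo 1/32; Daichi 1/64; Emiko 1/12; Fumio 1/16; Hana 1/64; Haruki 1/16; Isamu 1/64; Junko 1/16; Kenji 1/64; Midori 1/32; Noboru 1/16; Reiko 1/12; Satoshi 1/4; Umeko 1/16; Yori 1/12; Yoshiko 1/16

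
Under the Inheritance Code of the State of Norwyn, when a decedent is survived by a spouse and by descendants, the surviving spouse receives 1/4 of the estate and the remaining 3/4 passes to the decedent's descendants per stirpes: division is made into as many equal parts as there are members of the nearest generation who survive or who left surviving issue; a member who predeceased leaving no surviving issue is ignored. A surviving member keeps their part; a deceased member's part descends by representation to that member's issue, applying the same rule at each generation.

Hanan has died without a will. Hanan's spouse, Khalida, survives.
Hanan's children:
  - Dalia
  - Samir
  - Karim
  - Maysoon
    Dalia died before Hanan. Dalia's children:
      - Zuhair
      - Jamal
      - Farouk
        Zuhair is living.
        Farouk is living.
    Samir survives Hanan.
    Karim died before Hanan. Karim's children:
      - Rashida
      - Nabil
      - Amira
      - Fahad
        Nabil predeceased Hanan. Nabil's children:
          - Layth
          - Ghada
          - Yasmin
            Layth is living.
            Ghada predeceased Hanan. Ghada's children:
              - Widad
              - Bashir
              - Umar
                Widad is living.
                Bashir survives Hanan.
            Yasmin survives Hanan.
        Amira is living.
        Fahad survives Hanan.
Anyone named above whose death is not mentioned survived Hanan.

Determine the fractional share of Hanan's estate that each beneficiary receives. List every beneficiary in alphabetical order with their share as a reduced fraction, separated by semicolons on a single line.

Amira 3/64; Bashir 1/192; Fahad 3/64; Farouk 1/16; Jamal 1/16; Khalida 1/4; Layth 1/64; Maysoon 3/16; Rashida 3/64; Samir 3/16; Umar 1/192; Widad 1/192; Yasmin 1/64; Zuhair 1/16

Khalida, as surviving spouse, takes 1/4.
The remaining 3/4 passes to Hanan's descendants per stirpes.
The 3/4 is divided into 4 equal shares of 3/16 among Dalia, Samir, Karim, Maysoon.
Dalia predeceased; the 3/16 allotted to Dalia's branch passes to Dalia's issue by representation.
The 3/16 is divided into 3 equal shares of 1/16 among Zuhair, Jamal, Farouk.
Zuhair is living and takes 1/16.
Jamal is living and takes 1/16.
Farouk is living and takes 1/16.
Samir is living and takes 3/16.
Karim predeceased; the 3/16 allotted to Karim's branch passes to Karim's issue by representation.
The 3/16 is divided into 4 equal shares of 3/64 among Rashida, Nabil, Amira, Fahad.
Rashida is living and takes 3/64.
Nabil predeceased; the 3/64 allotted to Nabil's branch passes to Nabil's issue by representation.
The 3/64 is divided into 3 equal shares of 1/64 among Layth, Ghada, Yasmin.
Layth is living and takes 1/64.
Ghada predeceased; the 1/64 allotted to Ghada's branch passes to Ghada's issue by representation.
The 1/64 is divided into 3 equal shares of 1/192 among Widad, Bashir, Umar.
Widad is living and takes 1/192.
Bashir is living and takes 1/192.
Umar is living and takes 1/192.
Yasmin is living and takes 1/64.
Amira is living and takes 3/64.
Fahad is living and takes 3/64.
Maysoon is living and takes 3/16.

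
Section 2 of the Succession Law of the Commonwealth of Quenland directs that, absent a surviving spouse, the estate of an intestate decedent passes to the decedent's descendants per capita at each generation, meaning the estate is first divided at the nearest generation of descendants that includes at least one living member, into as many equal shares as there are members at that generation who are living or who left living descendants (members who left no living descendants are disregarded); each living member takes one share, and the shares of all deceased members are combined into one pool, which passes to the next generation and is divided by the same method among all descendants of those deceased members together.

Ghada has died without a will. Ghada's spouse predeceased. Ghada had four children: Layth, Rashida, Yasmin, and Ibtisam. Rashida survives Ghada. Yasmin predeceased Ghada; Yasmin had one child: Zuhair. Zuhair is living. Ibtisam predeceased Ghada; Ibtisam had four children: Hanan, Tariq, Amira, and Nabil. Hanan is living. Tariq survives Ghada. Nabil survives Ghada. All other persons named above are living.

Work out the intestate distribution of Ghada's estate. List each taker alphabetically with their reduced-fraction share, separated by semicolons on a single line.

There is no surviving spouse, so the entire estate passes to Ghada's descendants per capita at each generation.
At generation 1 (Layth, Rashida, Yasmin, Ibtisam) there are 4 shares of (1)/4 = 1/4 each.
Living: Layth and Rashida — each takes 1/4.
Deceased: Yasmin and Ibtisam. Their combined 1/2 is pooled and carried to generation 2.
At generation 2 (Zuhair, Hanan, Tariq, Amira, Nabil) there are 5 shares of (1/2)/5 = 1/10 each.
Living: Zuhair, Hanan, Tariq, Amira, and Nabil — each takes 1/10.

Amira 1/10; Hanan 1/10; Layth 1/4; Nabil 1/10; Rashida 1/4; Tariq 1/10; Zuhair 1/10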